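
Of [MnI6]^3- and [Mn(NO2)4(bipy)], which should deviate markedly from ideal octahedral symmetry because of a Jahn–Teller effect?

[MnI6]^3-: Each iodide is −1; balancing the −3 overall charge requires Mn(III). Manganese is a group-7 element; Mn(III) is therefore d⁴. Iodide is a weak-field ligand for a first-row metal, so the complex is high-spin. The t₂g³e_g¹ (high-spin) configuration has an unevenly filled e_g set; the Jahn–Teller theorem predicts a tetragonal distortion (typically axial elongation) to lift the degeneracy.
[Mn(NO2)4(bipy)]: Summing ligand charges against the 0 overall charge gives an oxidation state of +4 for manganese. Manganese is a group-7 element; Mn(IV) is therefore d³. The d³ configuration leaves the e_g set evenly filled (or empty) — no strong Jahn–Teller driving force.

[MnI6]^3-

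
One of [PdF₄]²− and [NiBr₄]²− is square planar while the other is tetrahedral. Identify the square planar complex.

For [PdF₄]²−: Ligand charges: each fluoride is −1. With an overall charge of −2 the palladium centre must be in the +2 oxidation state. Palladium is a group-10 element; Pd(II) is therefore d⁸. A 4d d⁸ ion has a large crystal-field splitting; square planar leaves the high-energy d_{x²−y²} orbital empty and maximises CFSE. → square planar.
For [NiBr₄]²−: Each bromide is −1; balancing the −2 overall charge requires Ni(II). Group 10 minus oxidation state 2 gives a d⁸ configuration. Bromide is a weak-field ligand. With weak-field ligands the CFSE gain from square planar is small, so a 3d d⁸ ion takes the sterically preferred tetrahedral geometry. → tetrahedral.

[PdF₄]²−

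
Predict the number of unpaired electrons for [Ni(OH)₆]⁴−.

2

Each hydroxide is −1; balancing the −4 overall charge requires Ni(II).
Nickel is a group-10 element; Ni(II) is therefore d⁸.
In an octahedral field the d⁸ configuration is t₂g⁶e_g² (only one arrangement possible), giving 2 unpaired electrons.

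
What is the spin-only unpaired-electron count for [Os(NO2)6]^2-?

Ligand charges: each nitro (N-bound nitrite) is −1. With an overall charge of −2 the osmium centre must be in the +4 oxidation state.
Os sits in group 8, so the d-electron count is 8 − 4 = 4.
The spin state decides the count: a 5d ion has a large Δₒ and is invariably low-spin.
An octahedral low-spin d⁴ ion is t₂g⁴e_g⁰, giving 2 unpaired electrons.

2 unpaired electrons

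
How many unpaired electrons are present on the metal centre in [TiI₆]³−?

Each iodide is −1; balancing the −3 overall charge requires Ti(III).
Ti sits in group 4, so the d-electron count is 4 − 3 = 1.
In an octahedral field the d¹ configuration is t₂g¹e_g⁰ (only one arrangement possible), giving 1 unpaired electron.

1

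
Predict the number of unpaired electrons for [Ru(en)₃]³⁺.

1

Ethylenediamine is neutral; balancing the +3 overall charge requires Ru(III).
Ru sits in group 8, so the d-electron count is 8 − 3 = 5.
Counting donor atoms: 3×ethylenediamine (bidentate) → 6 donors. Coordination number = 6.
The spin state decides the count: a 4d ion has a large Δₒ and is invariably low-spin.
An octahedral low-spin d⁵ ion is t₂g⁵e_g⁰, giving 1 unpaired electron.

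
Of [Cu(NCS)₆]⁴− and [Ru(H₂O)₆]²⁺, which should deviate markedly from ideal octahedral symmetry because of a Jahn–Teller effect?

[Cu(NCS)₆]⁴−

[Cu(NCS)₆]⁴−: Each isothiocyanate is −1; balancing the −4 overall charge requires Cu(II). Copper is a group-11 element; Cu(II) is therefore d⁹. The t₂g⁶e_g³ configuration has an unevenly filled e_g set; the Jahn–Teller theorem predicts a tetragonal distortion (typically axial elongation) to lift the degeneracy.
[Ru(H₂O)₆]²⁺: Summing ligand charges against the +2 overall charge gives an oxidation state of +2 for ruthenium. Group 8 minus oxidation state 2 gives a d⁶ configuration. A 4d ion has a large Δₒ and is invariably low-spin. The d⁶ configuration leaves the e_g set evenly filled (or empty) — no strong Jahn–Teller driving force.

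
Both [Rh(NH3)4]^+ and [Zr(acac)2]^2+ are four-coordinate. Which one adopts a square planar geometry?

For [Rh(NH3)4]^+: Ammonia is neutral; balancing the +1 overall charge requires Rh(I). Rh sits in group 9, so the d-electron count is 9 − 1 = 8. A 4d d⁸ ion has a large crystal-field splitting; square planar leaves the high-energy d_{x²−y²} orbital empty and maximises CFSE. → square planar.
For [Zr(acac)2]^2+: Summing ligand charges against the +2 overall charge gives an oxidation state of +4 for zirconium. Group 4 minus oxidation state 4 gives a d⁰ configuration. A d⁰ ion has no crystal-field stabilisation preference between square planar and tetrahedral, so four ligands adopt the sterically favoured tetrahedral geometry. → tetrahedral.

[Rh(NH3)4]^+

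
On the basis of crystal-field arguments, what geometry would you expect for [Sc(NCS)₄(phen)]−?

octahedral

Summing ligand charges against the −1 overall charge gives an oxidation state of +3 for scandium.
Sc sits in group 3, so the d-electron count is 3 − 3 = 0.
Counting donor atoms: 4×isothiocyanate (monodentate) → 4 donors; 1×1,10-phenanthroline (bidentate) → 2 donors. Coordination number = 6.
Six donors around a single metal centre give an octahedral coordination sphere.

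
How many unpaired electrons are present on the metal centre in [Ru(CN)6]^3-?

1

Summing ligand charges against the −3 overall charge gives an oxidation state of +3 for ruthenium.
Group 8 minus oxidation state 3 gives a d⁵ configuration.
The spin state decides the count: a 4d ion has a large Δₒ and is invariably low-spin.
An octahedral low-spin d⁵ ion is t₂g⁵e_g⁰, giving 1 unpaired electron.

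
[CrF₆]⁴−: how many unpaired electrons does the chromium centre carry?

4 unpaired electrons

Ligand charges: each fluoride is −1. With an overall charge of −4 the chromium centre must be in the +2 oxidation state.
Group 6 minus oxidation state 2 gives a d⁴ configuration.
The spin state decides the count: Fluoride is a weak-field ligand for a first-row metal, so the complex is high-spin.
An octahedral high-spin d⁴ ion is t₂g³e_g¹, giving 4 unpaired electrons.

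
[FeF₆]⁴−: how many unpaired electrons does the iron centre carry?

Ligand charges: each fluoride is −1. With an overall charge of −4 the iron centre must be in the +2 oxidation state.
Iron is a group-8 element; Fe(II) is therefore d⁶.
The spin state decides the count: Fluoride is a weak-field ligand for a first-row metal, so the complex is high-spin.
An octahedral high-spin d⁶ ion is t₂g⁴e_g², giving 4 unpaired electrons.

4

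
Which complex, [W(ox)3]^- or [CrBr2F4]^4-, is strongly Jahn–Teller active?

[CrBr2F4]^4-

[W(ox)3]^-: Summing ligand charges against the −1 overall charge gives an oxidation state of +5 for tungsten. Group 6 minus oxidation state 5 gives a d¹ configuration. The d¹ configuration leaves the e_g set evenly filled (or empty) — no strong Jahn–Teller driving force.
[CrBr2F4]^4-: Ligand charges: each bromide is −1; each fluoride is −1. With an overall charge of −4 the chromium centre must be in the +2 oxidation state. Chromium is a group-6 element; Cr(II) is therefore d⁴. Bromide and fluoride are weak-field ligands for a first-row metal, so the complex is high-spin. The t₂g³e_g¹ (high-spin) configuration has an unevenly filled e_g set; the Jahn–Teller theorem predicts a tetragonal distortion (typically axial elongation) to lift the degeneracy.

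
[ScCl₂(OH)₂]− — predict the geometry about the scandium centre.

Ligand charges: each chloride is −1; each hydroxide is −1. With an overall charge of −1 the scandium centre must be in the +3 oxidation state.
Scandium is a group-3 element; Sc(III) is therefore d⁰.
With 4 monodentate ligands the coordination number is 4.
A d⁰ ion has no crystal-field stabilisation preference between square planar and tetrahedral, so four ligands adopt the sterically favoured tetrahedral geometry.

tetrahedral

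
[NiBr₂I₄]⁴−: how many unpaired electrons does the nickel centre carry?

2 unpaired electrons

Summing ligand charges against the −4 overall charge gives an oxidation state of +2 for nickel.
Group 10 minus oxidation state 2 gives a d⁸ configuration.
In an octahedral field the d⁸ configuration is t₂g⁶e_g² (only one arrangement possible), giving 2 unpaired electrons.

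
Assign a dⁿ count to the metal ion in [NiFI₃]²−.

Summing ligand charges against the −2 overall charge gives an oxidation state of +2 for nickel.
Ni sits in group 10, so the d-electron count is 10 − 2 = 8.

d8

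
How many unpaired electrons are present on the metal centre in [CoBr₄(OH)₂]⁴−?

Ligand charges: each bromide is −1; each hydroxide is −1. With an overall charge of −4 the cobalt centre must be in the +2 oxidation state.
Group 9 minus oxidation state 2 gives a d⁷ configuration.
The spin state decides the count: Bromide and hydroxide are weak-field ligands for a first-row metal, so the complex is high-spin.
An octahedral high-spin d⁷ ion is t₂g⁵e_g², giving 3 unpaired electrons.

3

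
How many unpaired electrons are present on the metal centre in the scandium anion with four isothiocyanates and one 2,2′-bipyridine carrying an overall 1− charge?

0

Summing ligand charges against the −1 overall charge gives an oxidation state of +3 for scandium.
Group 3 minus oxidation state 3 gives a d⁰ configuration.
Counting donor atoms: 4×isothiocyanate (monodentate) → 4 donors; 1×2,2′-bipyridine (bidentate) → 2 donors. Coordination number = 6.
In an octahedral field the d⁰ configuration is t₂g⁰e_g⁰, giving 0 unpaired electrons.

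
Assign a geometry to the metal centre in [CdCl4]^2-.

tetrahedral

Each chloride is −1; balancing the −2 overall charge requires Cd(II).
Group 12 minus oxidation state 2 gives a d¹⁰ configuration.
Coordination number: 4.
A d¹⁰ ion has no crystal-field stabilisation preference between square planar and tetrahedral, so four ligands adopt the sterically favoured tetrahedral geometry.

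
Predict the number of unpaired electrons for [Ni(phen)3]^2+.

1,10-phenanthroline is neutral; balancing the +2 overall charge requires Ni(II).
Ni sits in group 10, so the d-electron count is 10 − 2 = 8.
Counting donor atoms: 3×1,10-phenanthroline (bidentate) → 6 donors. Coordination number = 6.
In an octahedral field the d⁸ configuration is t₂g⁶e_g² (only one arrangement possible), giving 2 unpaired electrons.

2 unpaired electrons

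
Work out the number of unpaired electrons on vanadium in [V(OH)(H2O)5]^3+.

1

Each hydroxide is −1; water is neutral; balancing the +3 overall charge requires V(IV).
Group 5 minus oxidation state 4 gives a d¹ configuration.
In an octahedral field the d¹ configuration is t₂g¹e_g⁰ (only one arrangement possible), giving 1 unpaired electron.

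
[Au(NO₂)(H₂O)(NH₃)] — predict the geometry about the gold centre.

Summing ligand charges against the 0 overall charge gives an oxidation state of +1 for gold.
Gold is a group-11 element; Au(I) is therefore d¹⁰.
Coordination number: 3.
Three ligands around a d¹⁰ centre minimise repulsion in a trigonal-planar arrangement.

trigonal planar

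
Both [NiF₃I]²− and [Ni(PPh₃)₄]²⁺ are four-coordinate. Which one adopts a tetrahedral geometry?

[NiF₃I]²−

For [NiF₃I]²−: Ligand charges: each fluoride is −1; each iodide is −1. With an overall charge of −2 the nickel centre must be in the +2 oxidation state. Group 10 minus oxidation state 2 gives a d⁸ configuration. Fluoride and iodide are weak-field ligands. With weak-field ligands the CFSE gain from square planar is small, so a 3d d⁸ ion takes the sterically preferred tetrahedral geometry. → tetrahedral.
For [Ni(PPh₃)₄]²⁺: Ligand charges: triphenylphosphine is neutral. With an overall charge of +2 the nickel centre must be in the +2 oxidation state. Nickel is a group-10 element; Ni(II) is therefore d⁸. Triphenylphosphine is a strong-field ligand (high in the spectrochemical series). A 3d d⁸ ion with strong-field ligands gains enough CFSE to favour square planar over tetrahedral. → square planar.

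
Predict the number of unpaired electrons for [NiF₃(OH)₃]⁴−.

2 unpaired electrons

Ligand charges: each fluoride is −1; each hydroxide is −1. With an overall charge of −4 the nickel centre must be in the +2 oxidation state.
Ni sits in group 10, so the d-electron count is 10 − 2 = 8.
In an octahedral field the d⁸ configuration is t₂g⁶e_g² (only one arrangement possible), giving 2 unpaired electrons.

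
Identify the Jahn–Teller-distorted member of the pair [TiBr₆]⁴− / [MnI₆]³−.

[MnI₆]³−

[TiBr₆]⁴−: Summing ligand charges against the −4 overall charge gives an oxidation state of +2 for titanium. Group 4 minus oxidation state 2 gives a d² configuration. The d² configuration leaves the e_g set evenly filled (or empty) — no strong Jahn–Teller driving force.
[MnI₆]³−: Each iodide is −1; balancing the −3 overall charge requires Mn(III). Mn sits in group 7, so the d-electron count is 7 − 3 = 4. Iodide is a weak-field ligand for a first-row metal, so the complex is high-spin. The t₂g³e_g¹ (high-spin) configuration has an unevenly filled e_g set; the Jahn–Teller theorem predicts a tetragonal distortion (typically axial elongation) to lift the degeneracy.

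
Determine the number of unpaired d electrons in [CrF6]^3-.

3 unpaired electrons

Each fluoride is −1; balancing the −3 overall charge requires Cr(III).
Chromium is a group-6 element; Cr(III) is therefore d³.
In an octahedral field the d³ configuration is t₂g³e_g⁰ (only one arrangement possible), giving 3 unpaired electrons.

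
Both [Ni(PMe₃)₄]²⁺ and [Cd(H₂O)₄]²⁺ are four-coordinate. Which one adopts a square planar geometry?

For [Ni(PMe₃)₄]²⁺: Summing ligand charges against the +2 overall charge gives an oxidation state of +2 for nickel. Group 10 minus oxidation state 2 gives a d⁸ configuration. Trimethylphosphine is a strong-field ligand (high in the spectrochemical series). A 3d d⁸ ion with strong-field ligands gains enough CFSE to favour square planar over tetrahedral. → square planar.
For [Cd(H₂O)₄]²⁺: Water is neutral; balancing the +2 overall charge requires Cd(II). Cadmium is a group-12 element; Cd(II) is therefore d¹⁰. A d¹⁰ ion has no crystal-field stabilisation preference between square planar and tetrahedral, so four ligands adopt the sterically favoured tetrahedral geometry. → tetrahedral.

[Ni(PMe₃)₄]²⁺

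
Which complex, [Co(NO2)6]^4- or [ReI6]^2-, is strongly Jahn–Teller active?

[Co(NO2)6]^4-

[Co(NO2)6]^4-: Ligand charges: each nitro (N-bound nitrite) is −1. With an overall charge of −4 the cobalt centre must be in the +2 oxidation state. Cobalt is a group-9 element; Co(II) is therefore d⁷. Nitro (N-bound nitrite) is a strong-field ligand (high in the spectrochemical series) for a first-row metal, so the complex is low-spin. The t₂g⁶e_g¹ (low-spin) configuration has an unevenly filled e_g set; the Jahn–Teller theorem predicts a tetragonal distortion (typically axial elongation) to lift the degeneracy.
[ReI6]^2-: Each iodide is −1; balancing the −2 overall charge requires Re(IV). Rhenium is a group-7 element; Re(IV) is therefore d³. The d³ configuration leaves the e_g set evenly filled (or empty) — no strong Jahn–Teller driving force.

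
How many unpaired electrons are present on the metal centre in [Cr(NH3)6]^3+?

3 unpaired electrons

Ligand charges: ammonia is neutral. With an overall charge of +3 the chromium centre must be in the +3 oxidation state.
Group 6 minus oxidation state 3 gives a d³ configuration.
In an octahedral field the d³ configuration is t₂g³e_g⁰ (only one arrangement possible), giving 3 unpaired electrons.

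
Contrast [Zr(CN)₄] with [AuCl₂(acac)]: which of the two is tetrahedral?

For [Zr(CN)₄]: Summing ligand charges against the 0 overall charge gives an oxidation state of +4 for zirconium. Zirconium is a group-4 element; Zr(IV) is therefore d⁰. A d⁰ ion has no crystal-field stabilisation preference between square planar and tetrahedral, so four ligands adopt the sterically favoured tetrahedral geometry. → tetrahedral.
For [AuCl₂(acac)]: Each chloride is −1; each acetylacetonate is −1; balancing the 0 overall charge requires Au(III). Gold is a group-11 element; Au(III) is therefore d⁸. A 5d d⁸ ion has a large crystal-field splitting; square planar leaves the high-energy d_{x²−y²} orbital empty and maximises CFSE. → square planar.

[Zr(CN)₄]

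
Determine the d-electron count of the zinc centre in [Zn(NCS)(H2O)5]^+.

Summing ligand charges against the +1 overall charge gives an oxidation state of +2 for zinc.
Zinc is a group-12 element; Zn(II) is therefore d¹⁰.

d¹⁰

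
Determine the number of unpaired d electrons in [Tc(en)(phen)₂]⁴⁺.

Summing ligand charges against the +4 overall charge gives an oxidation state of +4 for technetium.
Tc sits in group 7, so the d-electron count is 7 − 4 = 3.
Counting donor atoms: 1×ethylenediamine (bidentate) → 2 donors; 2×1,10-phenanthroline (bidentate) → 4 donors. Coordination number = 6.
In an octahedral field the d³ configuration is t₂g³e_g⁰ (only one arrangement possible), giving 3 unpaired electrons.

3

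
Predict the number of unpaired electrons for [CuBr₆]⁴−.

1

Each bromide is −1; balancing the −4 overall charge requires Cu(II).
Cu sits in group 11, so the d-electron count is 11 − 2 = 9.
In an octahedral field the d⁹ configuration is t₂g⁶e_g³ (only one arrangement possible), giving 1 unpaired electron.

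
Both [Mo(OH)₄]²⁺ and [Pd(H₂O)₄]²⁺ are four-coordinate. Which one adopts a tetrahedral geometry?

[Mo(OH)₄]²⁺

For [Mo(OH)₄]²⁺: Each hydroxide is −1; balancing the +2 overall charge requires Mo(VI). Mo sits in group 6, so the d-electron count is 6 − 6 = 0. A d⁰ ion has no crystal-field stabilisation preference between square planar and tetrahedral, so four ligands adopt the sterically favoured tetrahedral geometry. → tetrahedral.
For [Pd(H₂O)₄]²⁺: Summing ligand charges against the +2 overall charge gives an oxidation state of +2 for palladium. Palladium is a group-10 element; Pd(II) is therefore d⁸. A 4d d⁸ ion has a large crystal-field splitting; square planar leaves the high-energy d_{x²−y²} orbital empty and maximises CFSE. → square planar.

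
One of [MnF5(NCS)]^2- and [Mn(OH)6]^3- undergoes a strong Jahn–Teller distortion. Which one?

[MnF5(NCS)]^2-: Each fluoride is −1; each isothiocyanate is −1; balancing the −2 overall charge requires Mn(IV). Group 7 minus oxidation state 4 gives a d³ configuration. The d³ configuration leaves the e_g set evenly filled (or empty) — no strong Jahn–Teller driving force.
[Mn(OH)6]^3-: Each hydroxide is −1; balancing the −3 overall charge requires Mn(III). Manganese is a group-7 element; Mn(III) is therefore d⁴. Hydroxide is a weak-field ligand for a first-row metal, so the complex is high-spin. The t₂g³e_g¹ (high-spin) configuration has an unevenly filled e_g set; the Jahn–Teller theorem predicts a tetragonal distortion (typically axial elongation) to lift the degeneracy.

[Mn(OH)6]^3-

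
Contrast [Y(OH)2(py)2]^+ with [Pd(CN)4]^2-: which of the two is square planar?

[Pd(CN)4]^2-

For [Y(OH)2(py)2]^+: Ligand charges: each hydroxide is −1; pyridine is neutral. With an overall charge of +1 the yttrium centre must be in the +3 oxidation state. Yttrium is a group-3 element; Y(III) is therefore d⁰. A d⁰ ion has no crystal-field stabilisation preference between square planar and tetrahedral, so four ligands adopt the sterically favoured tetrahedral geometry. → tetrahedral.
For [Pd(CN)4]^2-: Summing ligand charges against the −2 overall charge gives an oxidation state of +2 for palladium. Pd sits in group 10, so the d-electron count is 10 − 2 = 8. A 4d d⁸ ion has a large crystal-field splitting; square planar leaves the high-energy d_{x²−y²} orbital empty and maximises CFSE. → square planar.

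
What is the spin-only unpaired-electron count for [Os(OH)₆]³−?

1

Each hydroxide is −1; balancing the −3 overall charge requires Os(III).
Osmium is a group-8 element; Os(III) is therefore d⁵.
The spin state decides the count: a 5d ion has a large Δₒ and is invariably low-spin.
An octahedral low-spin d⁵ ion is t₂g⁵e_g⁰, giving 1 unpaired electron.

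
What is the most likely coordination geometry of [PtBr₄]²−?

square planar

Summing ligand charges against the −2 overall charge gives an oxidation state of +2 for platinum.
Platinum is a group-10 element; Pt(II) is therefore d⁸.
With 4 monodentate ligands the coordination number is 4.
A 5d d⁸ ion has a large crystal-field splitting; square planar leaves the high-energy d_{x²−y²} orbital empty and maximises CFSE.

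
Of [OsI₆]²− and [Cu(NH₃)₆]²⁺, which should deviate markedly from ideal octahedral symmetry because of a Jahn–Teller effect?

[Cu(NH₃)₆]²⁺

[OsI₆]²−: Ligand charges: each iodide is −1. With an overall charge of −2 the osmium centre must be in the +4 oxidation state. Os sits in group 8, so the d-electron count is 8 − 4 = 4. A 5d ion has a large Δₒ and is invariably low-spin. The d⁴ configuration leaves the e_g set evenly filled (or empty) — no strong Jahn–Teller driving force.
[Cu(NH₃)₆]²⁺: Ammonia is neutral; balancing the +2 overall charge requires Cu(II). Copper is a group-11 element; Cu(II) is therefore d⁹. The t₂g⁶e_g³ configuration has an unevenly filled e_g set; the Jahn–Teller theorem predicts a tetragonal distortion (typically axial elongation) to lift the degeneracy.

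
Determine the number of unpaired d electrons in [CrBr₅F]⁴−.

4

Ligand charges: each bromide is −1; each fluoride is −1. With an overall charge of −4 the chromium centre must be in the +2 oxidation state.
Group 6 minus oxidation state 2 gives a d⁴ configuration.
The spin state decides the count: Bromide and fluoride are weak-field ligands for a first-row metal, so the complex is high-spin.
An octahedral high-spin d⁴ ion is t₂g³e_g¹, giving 4 unpaired electrons.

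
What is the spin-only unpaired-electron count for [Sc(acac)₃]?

0

Each acetylacetonate is −1; balancing the 0 overall charge requires Sc(III).
Scandium is a group-3 element; Sc(III) is therefore d⁰.
Counting donor atoms: 3×acetylacetonate (bidentate) → 6 donors. Coordination number = 6.
In an octahedral field the d⁰ configuration is t₂g⁰e_g⁰, giving 0 unpaired electrons.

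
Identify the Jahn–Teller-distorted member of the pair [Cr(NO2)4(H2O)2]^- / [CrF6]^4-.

[Cr(NO2)4(H2O)2]^-: Ligand charges: each nitro (N-bound nitrite) is −1; water is neutral. With an overall charge of −1 the chromium centre must be in the +3 oxidation state. Chromium is a group-6 element; Cr(III) is therefore d³. The d³ configuration leaves the e_g set evenly filled (or empty) — no strong Jahn–Teller driving force.
[CrF6]^4-: Each fluoride is −1; balancing the −4 overall charge requires Cr(II). Group 6 minus oxidation state 2 gives a d⁴ configuration. Fluoride is a weak-field ligand for a first-row metal, so the complex is high-spin. The t₂g³e_g¹ (high-spin) configuration has an unevenly filled e_g set; the Jahn–Teller theorem predicts a tetragonal distortion (typically axial elongation) to lift the degeneracy.

[CrF6]^4-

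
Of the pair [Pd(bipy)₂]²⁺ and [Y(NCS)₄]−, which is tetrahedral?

[Y(NCS)₄]−

For [Pd(bipy)₂]²⁺: Summing ligand charges against the +2 overall charge gives an oxidation state of +2 for palladium. Pd sits in group 10, so the d-electron count is 10 − 2 = 8. A 4d d⁸ ion has a large crystal-field splitting; square planar leaves the high-energy d_{x²−y²} orbital empty and maximises CFSE. → square planar.
For [Y(NCS)₄]−: Summing ligand charges against the −1 overall charge gives an oxidation state of +3 for yttrium. Yttrium is a group-3 element; Y(III) is therefore d⁰. A d⁰ ion has no crystal-field stabilisation preference between square planar and tetrahedral, so four ligands adopt the sterically favoured tetrahedral geometry. → tetrahedral.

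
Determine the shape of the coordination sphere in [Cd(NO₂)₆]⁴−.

Ligand charges: each nitro (N-bound nitrite) is −1. With an overall charge of −4 the cadmium centre must be in the +2 oxidation state.
Cd sits in group 12, so the d-electron count is 12 − 2 = 10.
Coordination number: 6.
Six donors around a single metal centre give an octahedral coordination sphere.

octahedral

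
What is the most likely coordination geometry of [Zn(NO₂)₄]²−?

Ligand charges: each nitro (N-bound nitrite) is −1. With an overall charge of −2 the zinc centre must be in the +2 oxidation state.
Zinc is a group-12 element; Zn(II) is therefore d¹⁰.
With 4 monodentate ligands the coordination number is 4.
A d¹⁰ ion has no crystal-field stabilisation preference between square planar and tetrahedral, so four ligands adopt the sterically favoured tetrahedral geometry.

tetrahedral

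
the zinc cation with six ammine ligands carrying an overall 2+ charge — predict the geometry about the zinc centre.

octahedral

Summing ligand charges against the +2 overall charge gives an oxidation state of +2 for zinc.
Group 12 minus oxidation state 2 gives a d¹⁰ configuration.
Coordination number: 6.
Six donors around a single metal centre give an octahedral coordination sphere.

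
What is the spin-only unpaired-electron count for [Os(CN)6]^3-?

1 unpaired electron

Summing ligand charges against the −3 overall charge gives an oxidation state of +3 for osmium.
Osmium is a group-8 element; Os(III) is therefore d⁵.
The spin state decides the count: a 5d ion has a large Δₒ and is invariably low-spin.
An octahedral low-spin d⁵ ion is t₂g⁵e_g⁰, giving 1 unpaired electron.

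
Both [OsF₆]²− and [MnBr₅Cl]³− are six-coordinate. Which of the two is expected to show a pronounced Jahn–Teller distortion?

[MnBr₅Cl]³−

[OsF₆]²−: Each fluoride is −1; balancing the −2 overall charge requires Os(IV). Osmium is a group-8 element; Os(IV) is therefore d⁴. A 5d ion has a large Δₒ and is invariably low-spin. The d⁴ configuration leaves the e_g set evenly filled (or empty) — no strong Jahn–Teller driving force.
[MnBr₅Cl]³−: Summing ligand charges against the −3 overall charge gives an oxidation state of +3 for manganese. Manganese is a group-7 element; Mn(III) is therefore d⁴. Bromide and chloride are weak-field ligands for a first-row metal, so the complex is high-spin. The t₂g³e_g¹ (high-spin) configuration has an unevenly filled e_g set; the Jahn–Teller theorem predicts a tetragonal distortion (typically axial elongation) to lift the degeneracy.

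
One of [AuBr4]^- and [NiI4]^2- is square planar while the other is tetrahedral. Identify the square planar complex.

For [AuBr4]^-: Ligand charges: each bromide is −1. With an overall charge of −1 the gold centre must be in the +3 oxidation state. Gold is a group-11 element; Au(III) is therefore d⁸. A 5d d⁸ ion has a large crystal-field splitting; square planar leaves the high-energy d_{x²−y²} orbital empty and maximises CFSE. → square planar.
For [NiI4]^2-: Summing ligand charges against the −2 overall charge gives an oxidation state of +2 for nickel. Group 10 minus oxidation state 2 gives a d⁸ configuration. Iodide is a weak-field ligand. With weak-field ligands the CFSE gain from square planar is small, so a 3d d⁸ ion takes the sterically preferred tetrahedral geometry. → tetrahedral.

[AuBr4]^-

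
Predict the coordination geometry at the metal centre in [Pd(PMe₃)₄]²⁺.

square planar

Ligand charges: trimethylphosphine is neutral. With an overall charge of +2 the palladium centre must be in the +2 oxidation state.
Pd sits in group 10, so the d-electron count is 10 − 2 = 8.
With 4 monodentate ligands the coordination number is 4.
A 4d d⁸ ion has a large crystal-field splitting; square planar leaves the high-energy d_{x²−y²} orbital empty and maximises CFSE.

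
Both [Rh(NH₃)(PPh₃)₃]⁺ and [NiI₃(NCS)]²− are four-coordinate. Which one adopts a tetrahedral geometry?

[NiI₃(NCS)]²−

For [Rh(NH₃)(PPh₃)₃]⁺: Ammonia is neutral; triphenylphosphine is neutral; balancing the +1 overall charge requires Rh(I). Rhodium is a group-9 element; Rh(I) is therefore d⁸. A 4d d⁸ ion has a large crystal-field splitting; square planar leaves the high-energy d_{x²−y²} orbital empty and maximises CFSE. → square planar.
For [NiI₃(NCS)]²−: Each iodide is −1; each isothiocyanate is −1; balancing the −2 overall charge requires Ni(II). Ni sits in group 10, so the d-electron count is 10 − 2 = 8. Iodide and isothiocyanate are weak-field ligands. With weak-field ligands the CFSE gain from square planar is small, so a 3d d⁸ ion takes the sterically preferred tetrahedral geometry. → tetrahedral.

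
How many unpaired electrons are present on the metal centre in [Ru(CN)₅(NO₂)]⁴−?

Summing ligand charges against the −4 overall charge gives an oxidation state of +2 for ruthenium.
Group 8 minus oxidation state 2 gives a d⁶ configuration.
The spin state decides the count: a 4d ion has a large Δₒ and is invariably low-spin.
An octahedral low-spin d⁶ ion is t₂g⁶e_g⁰, giving 0 unpaired electrons.

0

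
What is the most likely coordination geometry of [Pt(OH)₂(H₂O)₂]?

Each hydroxide is −1; water is neutral; balancing the 0 overall charge requires Pt(II).
Pt sits in group 10, so the d-electron count is 10 − 2 = 8.
Coordination number: 4.
A 5d d⁸ ion has a large crystal-field splitting; square planar leaves the high-energy d_{x²−y²} orbital empty and maximises CFSE.

square planar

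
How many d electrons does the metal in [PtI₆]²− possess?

d⁶

Each iodide is −1; balancing the −2 overall charge requires Pt(IV).
Pt sits in group 10, so the d-electron count is 10 − 4 = 6.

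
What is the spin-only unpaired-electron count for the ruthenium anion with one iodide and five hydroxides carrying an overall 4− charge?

0

Ligand charges: each iodide is −1; each hydroxide is −1. With an overall charge of −4 the ruthenium centre must be in the +2 oxidation state.
Ruthenium is a group-8 element; Ru(II) is therefore d⁶.
The spin state decides the count: a 4d ion has a large Δₒ and is invariably low-spin.
An octahedral low-spin d⁶ ion is t₂g⁶e_g⁰, giving 0 unpaired electrons.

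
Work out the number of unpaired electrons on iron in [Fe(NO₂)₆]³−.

1

Summing ligand charges against the −3 overall charge gives an oxidation state of +3 for iron.
Iron is a group-8 element; Fe(III) is therefore d⁵.
The spin state decides the count: Nitro (N-bound nitrite) is a strong-field ligand (high in the spectrochemical series) for a first-row metal, so the complex is low-spin.
An octahedral low-spin d⁵ ion is t₂g⁵e_g⁰, giving 1 unpaired electron.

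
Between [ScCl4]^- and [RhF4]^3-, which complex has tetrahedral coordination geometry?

[ScCl4]^-

For [ScCl4]^-: Ligand charges: each chloride is −1. With an overall charge of −1 the scandium centre must be in the +3 oxidation state. Scandium is a group-3 element; Sc(III) is therefore d⁰. A d⁰ ion has no crystal-field stabilisation preference between square planar and tetrahedral, so four ligands adopt the sterically favoured tetrahedral geometry. → tetrahedral.
For [RhF4]^3-: Summing ligand charges against the −3 overall charge gives an oxidation state of +1 for rhodium. Group 9 minus oxidation state 1 gives a d⁸ configuration. A 4d d⁸ ion has a large crystal-field splitting; square planar leaves the high-energy d_{x²−y²} orbital empty and maximises CFSE. → square planar.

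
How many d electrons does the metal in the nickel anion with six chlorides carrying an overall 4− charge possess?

d⁸

Each chloride is −1; balancing the −4 overall charge requires Ni(II).
Ni sits in group 10, so the d-electron count is 10 − 2 = 8.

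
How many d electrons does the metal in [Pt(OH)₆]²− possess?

d⁶

Ligand charges: each hydroxide is −1. With an overall charge of −2 the platinum centre must be in the +4 oxidation state.
Group 10 minus oxidation state 4 gives a d⁶ configuration.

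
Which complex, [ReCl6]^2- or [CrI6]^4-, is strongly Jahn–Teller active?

[CrI6]^4-

[ReCl6]^2-: Summing ligand charges against the −2 overall charge gives an oxidation state of +4 for rhenium. Re sits in group 7, so the d-electron count is 7 − 4 = 3. The d³ configuration leaves the e_g set evenly filled (or empty) — no strong Jahn–Teller driving force.
[CrI6]^4-: Summing ligand charges against the −4 overall charge gives an oxidation state of +2 for chromium. Group 6 minus oxidation state 2 gives a d⁴ configuration. Iodide is a weak-field ligand for a first-row metal, so the complex is high-spin. The t₂g³e_g¹ (high-spin) configuration has an unevenly filled e_g set; the Jahn–Teller theorem predicts a tetragonal distortion (typically axial elongation) to lift the degeneracy.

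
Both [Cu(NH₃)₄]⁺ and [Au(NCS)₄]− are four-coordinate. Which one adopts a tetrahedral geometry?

For [Cu(NH₃)₄]⁺: Ammonia is neutral; balancing the +1 overall charge requires Cu(I). Cu sits in group 11, so the d-electron count is 11 − 1 = 10. A d¹⁰ ion has no crystal-field stabilisation preference between square planar and tetrahedral, so four ligands adopt the sterically favoured tetrahedral geometry. → tetrahedral.
For [Au(NCS)₄]−: Summing ligand charges against the −1 overall charge gives an oxidation state of +3 for gold. Au sits in group 11, so the d-electron count is 11 − 3 = 8. A 5d d⁸ ion has a large crystal-field splitting; square planar leaves the high-energy d_{x²−y²} orbital empty and maximises CFSE. → square planar.

[Cu(NH₃)₄]⁺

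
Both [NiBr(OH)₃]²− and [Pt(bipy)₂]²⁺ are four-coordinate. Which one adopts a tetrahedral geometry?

[NiBr(OH)₃]²−

For [NiBr(OH)₃]²−: Each bromide is −1; each hydroxide is −1; balancing the −2 overall charge requires Ni(II). Nickel is a group-10 element; Ni(II) is therefore d⁸. Bromide and hydroxide are weak-field ligands. With weak-field ligands the CFSE gain from square planar is small, so a 3d d⁸ ion takes the sterically preferred tetrahedral geometry. → tetrahedral.
For [Pt(bipy)₂]²⁺: Summing ligand charges against the +2 overall charge gives an oxidation state of +2 for platinum. Pt sits in group 10, so the d-electron count is 10 − 2 = 8. A 5d d⁸ ion has a large crystal-field splitting; square planar leaves the high-energy d_{x²−y²} orbital empty and maximises CFSE. → square planar.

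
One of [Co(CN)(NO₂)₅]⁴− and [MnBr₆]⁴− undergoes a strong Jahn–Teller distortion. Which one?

[Co(CN)(NO₂)₅]⁴−: Summing ligand charges against the −4 overall charge gives an oxidation state of +2 for cobalt. Cobalt is a group-9 element; Co(II) is therefore d⁷. Cyanide and nitro (N-bound nitrite) are strong-field ligands (high in the spectrochemical series) for a first-row metal, so the complex is low-spin. The t₂g⁶e_g¹ (low-spin) configuration has an unevenly filled e_g set; the Jahn–Teller theorem predicts a tetragonal distortion (typically axial elongation) to lift the degeneracy.
[MnBr₆]⁴−: Ligand charges: each bromide is −1. With an overall charge of −4 the manganese centre must be in the +2 oxidation state. Manganese is a group-7 element; Mn(II) is therefore d⁵. Bromide is a weak-field ligand for a first-row metal, so the complex is high-spin. The d⁵ configuration leaves the e_g set evenly filled (or empty) — no strong Jahn–Teller driving force.

[Co(CN)(NO₂)₅]⁴−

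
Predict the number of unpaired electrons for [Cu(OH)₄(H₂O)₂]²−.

Each hydroxide is −1; water is neutral; balancing the −2 overall charge requires Cu(II).
Group 11 minus oxidation state 2 gives a d⁹ configuration.
In an octahedral field the d⁹ configuration is t₂g⁶e_g³ (only one arrangement possible), giving 1 unpaired electron.

1 unpaired electron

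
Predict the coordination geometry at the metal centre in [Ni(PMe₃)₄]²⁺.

Trimethylphosphine is neutral; balancing the +2 overall charge requires Ni(II).
Ni sits in group 10, so the d-electron count is 10 − 2 = 8.
With 4 monodentate ligands the coordination number is 4.
Trimethylphosphine is a strong-field ligand (high in the spectrochemical series).
A 3d d⁸ ion with strong-field ligands gains enough CFSE to favour square planar over tetrahedral.

square planar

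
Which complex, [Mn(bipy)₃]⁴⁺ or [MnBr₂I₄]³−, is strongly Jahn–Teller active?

[Mn(bipy)₃]⁴⁺: Summing ligand charges against the +4 overall charge gives an oxidation state of +4 for manganese. Group 7 minus oxidation state 4 gives a d³ configuration. The d³ configuration leaves the e_g set evenly filled (or empty) — no strong Jahn–Teller driving force.
[MnBr₂I₄]³−: Each bromide is −1; each iodide is −1; balancing the −3 overall charge requires Mn(III). Mn sits in group 7, so the d-electron count is 7 − 3 = 4. Bromide and iodide are weak-field ligands for a first-row metal, so the complex is high-spin. The t₂g³e_g¹ (high-spin) configuration has an unevenly filled e_g set; the Jahn–Teller theorem predicts a tetragonal distortion (typically axial elongation) to lift the degeneracy.

[MnBr₂I₄]³−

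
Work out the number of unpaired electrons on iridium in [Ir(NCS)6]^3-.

0 unpaired electrons

Ligand charges: each isothiocyanate is −1. With an overall charge of −3 the iridium centre must be in the +3 oxidation state.
Ir sits in group 9, so the d-electron count is 9 − 3 = 6.
The spin state decides the count: a 5d ion has a large Δₒ and is invariably low-spin.
An octahedral low-spin d⁶ ion is t₂g⁶e_g⁰, giving 0 unpaired electrons.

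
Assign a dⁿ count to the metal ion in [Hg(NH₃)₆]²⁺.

Ammonia is neutral; balancing the +2 overall charge requires Hg(II).
Group 12 minus oxidation state 2 gives a d¹⁰ configuration.

d10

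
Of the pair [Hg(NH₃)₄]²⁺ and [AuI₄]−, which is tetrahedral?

For [Hg(NH₃)₄]²⁺: Ligand charges: ammonia is neutral. With an overall charge of +2 the mercury centre must be in the +2 oxidation state. Hg sits in group 12, so the d-electron count is 12 − 2 = 10. A d¹⁰ ion has no crystal-field stabilisation preference between square planar and tetrahedral, so four ligands adopt the sterically favoured tetrahedral geometry. → tetrahedral.
For [AuI₄]−: Ligand charges: each iodide is −1. With an overall charge of −1 the gold centre must be in the +3 oxidation state. Au sits in group 11, so the d-electron count is 11 − 3 = 8. A 5d d⁸ ion has a large crystal-field splitting; square planar leaves the high-energy d_{x²−y²} orbital empty and maximises CFSE. → square planar.

[Hg(NH₃)₄]²⁺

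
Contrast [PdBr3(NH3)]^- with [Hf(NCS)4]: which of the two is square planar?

[PdBr3(NH3)]^-

For [PdBr3(NH3)]^-: Ligand charges: each bromide is −1; ammonia is neutral. With an overall charge of −1 the palladium centre must be in the +2 oxidation state. Palladium is a group-10 element; Pd(II) is therefore d⁸. A 4d d⁸ ion has a large crystal-field splitting; square planar leaves the high-energy d_{x²−y²} orbital empty and maximises CFSE. → square planar.
For [Hf(NCS)4]: Ligand charges: each isothiocyanate is −1. With an overall charge of 0 the hafnium centre must be in the +4 oxidation state. Hf sits in group 4, so the d-electron count is 4 − 4 = 0. A d⁰ ion has no crystal-field stabilisation preference between square planar and tetrahedral, so four ligands adopt the sterically favoured tetrahedral geometry. → tetrahedral.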